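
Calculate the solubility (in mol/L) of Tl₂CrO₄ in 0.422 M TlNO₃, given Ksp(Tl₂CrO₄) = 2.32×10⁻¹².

1.30×10⁻¹¹ M

Tl₂CrO₄(s) ⇌ 2 Tl⁺(aq) + CrO₄²⁻(aq)
With Tl⁺ already at 0.422 M and s small, take [Tl⁺] ≈ 0.422 M and [CrO₄²⁻] = s.
Ksp = [Tl⁺]^2[CrO₄²⁻] = (0.422)^2s
s = 2.32×10⁻¹² / (0.422)^2 = 1.30×10⁻¹¹
s = 1.30×10⁻¹¹ M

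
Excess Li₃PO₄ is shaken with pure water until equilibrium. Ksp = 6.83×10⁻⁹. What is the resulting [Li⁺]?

Li₃PO₄(s) ⇌ 3 Li⁺(aq) + PO₄³⁻(aq)
Call the molar solubility s, so that [Li⁺] = 3s and [PO₄³⁻] = s.
Ksp = [Li⁺]^3[PO₄³⁻] = (3s)^3 · s = 27s^4 = 6.83×10⁻⁹
s = 3.99×10⁻³ mol/L
[Li⁺] = 3s = 1.20×10⁻² mol/L

1.20×10⁻² M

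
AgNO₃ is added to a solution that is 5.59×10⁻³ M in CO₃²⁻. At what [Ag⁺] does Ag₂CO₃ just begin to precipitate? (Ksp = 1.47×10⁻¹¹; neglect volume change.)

5.13×10⁻⁵ M

Precipitation of each salt begins when its ion product equals Ksp.
Ag₂CO₃(s) ⇌ 2 Ag⁺(aq) + CO₃²⁻(aq)
Ksp = [Ag⁺]^2[CO₃²⁻] = [Ag⁺]^2(5.59×10⁻³)
[Ag⁺]^2 = 1.47×10⁻¹¹ / (5.59×10⁻³) = 2.63×10⁻⁹
[Ag⁺] = 5.13×10⁻⁵ M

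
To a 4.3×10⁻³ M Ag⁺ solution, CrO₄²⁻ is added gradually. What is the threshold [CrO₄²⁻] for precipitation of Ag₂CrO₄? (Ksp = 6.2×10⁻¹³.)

3.4×10⁻⁸ M

The threshold for precipitation is Q = Ksp.
Ag₂CrO₄(s) ⇌ 2 Ag⁺(aq) + CrO₄²⁻(aq)
Ksp = [Ag⁺]^2[CrO₄²⁻] = [CrO₄²⁻](4.3×10⁻³)^2
[CrO₄²⁻] = 6.2×10⁻¹³ / (4.3×10⁻³)^2 = 3.4×10⁻⁸
[CrO₄²⁻] = 3.4×10⁻⁸ M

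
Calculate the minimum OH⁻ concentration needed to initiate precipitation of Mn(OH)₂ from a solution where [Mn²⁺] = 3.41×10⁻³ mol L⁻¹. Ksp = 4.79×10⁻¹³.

1.19×10⁻⁵ M

A salt starts to precipitate once the ion product Q reaches its Ksp.
Mn(OH)₂(s) ⇌ Mn²⁺(aq) + 2 OH⁻(aq)
Ksp = [Mn²⁺][OH⁻]^2 = [OH⁻]^2(3.41×10⁻³)
[OH⁻]^2 = 4.79×10⁻¹³ / (3.41×10⁻³) = 1.40×10⁻¹⁰
[OH⁻] = 1.19×10⁻⁵ mol L⁻¹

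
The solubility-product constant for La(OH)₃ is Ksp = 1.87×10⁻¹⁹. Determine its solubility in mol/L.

La(OH)₃(s) ⇌ La³⁺(aq) + 3 OH⁻(aq)
Call the molar solubility s, so that [La³⁺] = s and [OH⁻] = 3s.
Ksp = [La³⁺][OH⁻]^3 = s · (3s)^3 = 27s^4
27s^4 = 1.87×10⁻¹⁹  ⇒  s^4 = 6.93×10⁻²¹
Taking the 4th root, s = 9.12×10⁻⁶ mol/L.

9.12×10⁻⁶ M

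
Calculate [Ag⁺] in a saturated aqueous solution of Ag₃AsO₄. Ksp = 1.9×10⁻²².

Ag₃AsO₄(s) ⇌ 3 Ag⁺(aq) + AsO₄³⁻(aq)
With molar solubility s: [Ag⁺] = 3s, [AsO₄³⁻] = s.
Ksp = [Ag⁺]^3[AsO₄³⁻] = (3s)^3 · s = 27s^4 = 1.9×10⁻²²
s = 1.6×10⁻⁶ M
[Ag⁺] = 3s = 4.9×10⁻⁶ M

4.9×10⁻⁶ M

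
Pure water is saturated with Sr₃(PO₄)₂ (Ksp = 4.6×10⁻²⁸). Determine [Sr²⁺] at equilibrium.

Sr₃(PO₄)₂(s) ⇌ 3 Sr²⁺(aq) + 2 PO₄³⁻(aq)
Call the molar solubility s, so that [Sr²⁺] = 3s and [PO₄³⁻] = 2s.
Ksp = [Sr²⁺]^3[PO₄³⁻]^2 = (3s)^3 · (2s)^2 = 108s^5 = 4.6×10⁻²⁸
s = 1.3×10⁻⁶ mol/L
[Sr²⁺] = 3s = 4.0×10⁻⁶ mol/L

4.0×10⁻⁶ M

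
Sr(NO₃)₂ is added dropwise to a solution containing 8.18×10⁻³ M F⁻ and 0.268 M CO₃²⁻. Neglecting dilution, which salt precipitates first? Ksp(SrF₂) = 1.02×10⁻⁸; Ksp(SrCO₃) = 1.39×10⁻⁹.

SrCO₃

Precipitation begins when Q = Ksp.
For SrF₂: [Sr²⁺] = (Ksp/[F⁻]^2) = 1.52×10⁻⁴ M
For SrCO₃: [Sr²⁺] = (Ksp/[CO₃²⁻]) = 5.19×10⁻⁹ M
The smaller threshold [Sr²⁺] is reached first, so SrCO₃ precipitates first.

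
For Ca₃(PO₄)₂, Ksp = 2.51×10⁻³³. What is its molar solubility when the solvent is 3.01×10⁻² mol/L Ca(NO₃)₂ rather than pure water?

4.80×10⁻¹⁵ M

Ca₃(PO₄)₂(s) ⇌ 3 Ca²⁺(aq) + 2 PO₄³⁻(aq)
With Ca²⁺ already at 3.01×10⁻² mol/L and s small, take [Ca²⁺] ≈ 3.01×10⁻² mol/L and [PO₄³⁻] = 2s.
Ksp = [Ca²⁺]^3[PO₄³⁻]^2 = (3.01×10⁻²)^3(2s)^2
(2s)^2 = 2.51×10⁻³³ / (3.01×10⁻²)^3 = 9.20×10⁻²⁹
s = 4.80×10⁻¹⁵ mol/L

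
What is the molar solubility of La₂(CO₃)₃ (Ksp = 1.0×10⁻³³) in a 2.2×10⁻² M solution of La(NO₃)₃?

4.2×10⁻¹¹ M

La₂(CO₃)₃(s) ⇌ 2 La³⁺(aq) + 3 CO₃²⁻(aq)
Let s be the solubility of La₂(CO₃)₃ here. The common ion gives [La³⁺] ≈ 2.2×10⁻² M, and [CO₃²⁻] = 3s.
Ksp = [La³⁺]^2[CO₃²⁻]^3 = (2.2×10⁻²)^2(3s)^3
(3s)^3 = 1.0×10⁻³³ / (2.2×10⁻²)^2 = 2.1×10⁻³⁰
s = 4.2×10⁻¹¹ M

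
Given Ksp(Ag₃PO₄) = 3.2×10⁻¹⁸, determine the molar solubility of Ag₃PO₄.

Ag₃PO₄(s) ⇌ 3 Ag⁺(aq) + PO₄³⁻(aq)
Call the molar solubility s, so that [Ag⁺] = 3s and [PO₄³⁻] = s.
Ksp = [Ag⁺]^3[PO₄³⁻] = (3s)^3 · s = 27s^4
27s^4 = 3.2×10⁻¹⁸  ⇒  s^4 = 1.2×10⁻¹⁹
s = 1.9×10⁻⁵ mol L⁻¹

1.9×10⁻⁵ M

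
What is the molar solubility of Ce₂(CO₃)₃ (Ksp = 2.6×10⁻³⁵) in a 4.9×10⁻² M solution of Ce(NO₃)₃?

7.4×10⁻¹² M

Ce₂(CO₃)₃(s) ⇌ 2 Ce³⁺(aq) + 3 CO₃²⁻(aq)
Ce³⁺ is already present at 4.9×10⁻² M. If s mol/L of Ce₂(CO₃)₃ dissolves, [CO₃²⁻] = 3s while [Ce³⁺] ≈ 4.9×10⁻² M.
Ksp = [Ce³⁺]^2[CO₃²⁻]^3 = (4.9×10⁻²)^2(3s)^3
(3s)^3 = 2.6×10⁻³⁵ / (4.9×10⁻²)^2 = 1.1×10⁻³²
s = 7.4×10⁻¹² M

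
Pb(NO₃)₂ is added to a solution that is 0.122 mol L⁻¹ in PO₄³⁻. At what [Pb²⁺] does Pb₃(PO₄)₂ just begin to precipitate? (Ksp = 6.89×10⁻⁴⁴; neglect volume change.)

Precipitation begins when Q = Ksp.
Pb₃(PO₄)₂(s) ⇌ 3 Pb²⁺(aq) + 2 PO₄³⁻(aq)
Ksp = [Pb²⁺]^3[PO₄³⁻]^2 = [Pb²⁺]^3(0.122)^2
[Pb²⁺]^3 = 6.89×10⁻⁴⁴ / (0.122)^2 = 4.63×10⁻⁴²
[Pb²⁺] = 1.67×10⁻¹⁴ mol L⁻¹

1.67×10⁻¹⁴ M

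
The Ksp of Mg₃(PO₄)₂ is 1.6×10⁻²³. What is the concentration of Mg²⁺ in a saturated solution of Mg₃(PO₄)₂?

3.2×10⁻⁵ M

Mg₃(PO₄)₂(s) ⇌ 3 Mg²⁺(aq) + 2 PO₄³⁻(aq)
Let s be the molar solubility. Then [Mg²⁺] = 3s and [PO₄³⁻] = 2s.
Ksp = [Mg²⁺]^3[PO₄³⁻]^2 = (3s)^3 · (2s)^2 = 108s^5 = 1.6×10⁻²³
s = 1.1×10⁻⁵ mol/L
[Mg²⁺] = 3s = 3.2×10⁻⁵ mol/L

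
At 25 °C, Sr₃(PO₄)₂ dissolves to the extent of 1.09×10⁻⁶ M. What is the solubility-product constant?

Sr₃(PO₄)₂(s) ⇌ 3 Sr²⁺(aq) + 2 PO₄³⁻(aq)
If s mol/L of Sr₃(PO₄)₂ dissolves, [Sr²⁺] = 3s and [PO₄³⁻] = 2s.
Ksp = [Sr²⁺]^3[PO₄³⁻]^2 = (3s)^3 · (2s)^2 = 108s^5
Ksp = 108 × (1.09×10⁻⁶)^5 = 1.66×10⁻²⁸

Ksp = 1.66×10⁻²⁸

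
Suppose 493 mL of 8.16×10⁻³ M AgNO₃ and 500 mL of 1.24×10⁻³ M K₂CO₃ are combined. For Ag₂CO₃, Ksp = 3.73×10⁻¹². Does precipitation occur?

Yes

The combined volume is 993 mL.
[Ag⁺] = (8.16×10⁻³)(493)/993 = 4.05×10⁻³ M
[CO₃²⁻] = (1.24×10⁻³)(500)/993 = 6.24×10⁻⁴ M
Q = [Ag⁺]^2[CO₃²⁻] = 1.02×10⁻⁸
Because Q > Ksp (1.02×10⁻⁸ vs 3.73×10⁻¹²), a precipitate of Ag₂CO₃ forms.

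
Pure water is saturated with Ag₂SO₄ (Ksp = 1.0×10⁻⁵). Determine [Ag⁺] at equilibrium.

2.7×10⁻² M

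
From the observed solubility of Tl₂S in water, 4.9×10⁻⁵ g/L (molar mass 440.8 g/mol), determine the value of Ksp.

Ksp = 5.5×10⁻²¹

Convert to molarity: s = 4.9×10⁻⁵ / 440.8 = 1.112×10⁻⁷ mol/L
Tl₂S(s) ⇌ 2 Tl⁺(aq) + S²⁻(aq)
For each mole of Tl₂S that dissolves per liter, [Tl⁺] = 2s and [S²⁻] = s; let s denote this solubility.
Ksp = [Tl⁺]^2[S²⁻] = (2s)^2 · s = 4s^3
Ksp = 4 × (1.112×10⁻⁷)^3 = 5.5×10⁻²¹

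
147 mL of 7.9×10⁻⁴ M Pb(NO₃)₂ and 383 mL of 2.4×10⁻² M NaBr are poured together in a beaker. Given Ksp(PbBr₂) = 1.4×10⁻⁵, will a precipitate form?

No

After mixing, V = 147 mL + 383 mL = 530 mL.
[Pb²⁺] = (7.9×10⁻⁴)(147)/530 = 2.2×10⁻⁴ M
[Br⁻] = (2.4×10⁻²)(383)/530 = 1.7×10⁻² M
Q = [Pb²⁺][Br⁻]^2 = 6.6×10⁻⁸
Q = 6.6×10⁻⁸ < Ksp = 1.4×10⁻⁵, so the solution is unsaturated and no precipitate forms.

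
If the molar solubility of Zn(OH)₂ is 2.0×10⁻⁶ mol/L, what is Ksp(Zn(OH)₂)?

Zn(OH)₂(s) ⇌ Zn²⁺(aq) + 2 OH⁻(aq)
If s mol/L of Zn(OH)₂ dissolves, [Zn²⁺] = s and [OH⁻] = 2s.
Ksp = [Zn²⁺][OH⁻]^2 = s · (2s)^2 = 4s^3
Ksp = 4 × (2.0×10⁻⁶)^3 = 3.2×10⁻¹⁷

Ksp = 3.2×10⁻¹⁷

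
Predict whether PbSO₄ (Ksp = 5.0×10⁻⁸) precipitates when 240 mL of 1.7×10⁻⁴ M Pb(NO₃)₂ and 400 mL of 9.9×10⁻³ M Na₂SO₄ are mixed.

Yes

Total volume after mixing = 240 + 400 = 640 mL.
[Pb²⁺] = (1.7×10⁻⁴)(240)/640 = 6.4×10⁻⁵ M
[SO₄²⁻] = (9.9×10⁻³)(400)/640 = 6.2×10⁻³ M
Q = [Pb²⁺][SO₄²⁻] = 3.9×10⁻⁷
Since Q (3.9×10⁻⁷) exceeds Ksp (5.0×10⁻⁸), PbSO₄ will precipitate.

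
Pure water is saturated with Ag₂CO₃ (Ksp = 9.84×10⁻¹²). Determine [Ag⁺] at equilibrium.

2.70×10⁻⁴ M

Ag₂CO₃(s) ⇌ 2 Ag⁺(aq) + CO₃²⁻(aq)
If s mol/L of Ag₂CO₃ dissolves, [Ag⁺] = 2s and [CO₃²⁻] = s.
Ksp = [Ag⁺]^2[CO₃²⁻] = (2s)^2 · s = 4s^3 = 9.84×10⁻¹²
s = 1.35×10⁻⁴ mol/L
[Ag⁺] = 2s = 2.70×10⁻⁴ mol/L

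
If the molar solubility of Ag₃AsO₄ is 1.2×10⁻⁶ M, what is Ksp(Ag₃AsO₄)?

Ksp = 5.6×10⁻²³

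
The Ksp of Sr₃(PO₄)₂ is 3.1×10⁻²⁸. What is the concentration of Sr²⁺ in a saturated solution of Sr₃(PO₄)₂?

3.7×10⁻⁶ M

Sr₃(PO₄)₂(s) ⇌ 3 Sr²⁺(aq) + 2 PO₄³⁻(aq)
With molar solubility s: [Sr²⁺] = 3s, [PO₄³⁻] = 2s.
Ksp = [Sr²⁺]^3[PO₄³⁻]^2 = (3s)^3 · (2s)^2 = 108s^5 = 3.1×10⁻²⁸
s = 1.2×10⁻⁶ mol/L
[Sr²⁺] = 3s = 3.7×10⁻⁶ mol/L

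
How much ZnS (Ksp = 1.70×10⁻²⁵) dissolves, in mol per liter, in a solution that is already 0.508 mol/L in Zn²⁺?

3.35×10⁻²⁵ M

ZnS(s) ⇌ Zn²⁺(aq) + S²⁻(aq)
The solution already contains Zn²⁺ at 0.508 mol/L. Let s be the molar solubility of ZnS.
[Zn²⁺] ≈ 0.508 mol/L (common ion dominates); [S²⁻] = s.
Ksp = [Zn²⁺][S²⁻] = (0.508)s
s = 1.70×10⁻²⁵ / (0.508) = 3.35×10⁻²⁵
s = 3.35×10⁻²⁵ mol/L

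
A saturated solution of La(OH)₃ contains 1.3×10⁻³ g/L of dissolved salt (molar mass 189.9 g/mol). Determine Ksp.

Ksp = 5.9×10⁻²⁰

s = (1.3×10⁻³ g L⁻¹)/(189.9 g mol⁻¹) = 6.846×10⁻⁶ M
La(OH)₃(s) ⇌ La³⁺(aq) + 3 OH⁻(aq)
With molar solubility s: [La³⁺] = s, [OH⁻] = 3s.
Ksp = [La³⁺][OH⁻]^3 = s · (3s)^3 = 27s^4
Ksp = 27 × (6.846×10⁻⁶)^4 = 5.9×10⁻²⁰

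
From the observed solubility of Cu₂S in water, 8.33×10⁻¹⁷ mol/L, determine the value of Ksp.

Cu₂S(s) ⇌ 2 Cu⁺(aq) + S²⁻(aq)
With molar solubility s: [Cu⁺] = 2s, [S²⁻] = s.
Ksp = [Cu⁺]^2[S²⁻] = (2s)^2 · s = 4s^3
Ksp = 4 × (8.33×10⁻¹⁷)^3 = 2.31×10⁻⁴⁸

Ksp = 2.31×10⁻⁴⁸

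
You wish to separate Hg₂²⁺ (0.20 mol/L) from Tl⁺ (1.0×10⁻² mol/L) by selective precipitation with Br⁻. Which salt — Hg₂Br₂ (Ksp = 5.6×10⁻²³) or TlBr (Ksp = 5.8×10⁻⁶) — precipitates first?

Hg₂Br₂

Precipitation begins when Q = Ksp.
For Hg₂Br₂: [Br⁻] = (Ksp/[Hg₂²⁺])^(1/2) = 1.7×10⁻¹¹ mol/L
For TlBr: [Br⁻] = (Ksp/[Tl⁺]) = 5.8×10⁻⁴ mol/L
Since Hg₂Br₂ needs less Br⁻ to reach saturation, it precipitates first.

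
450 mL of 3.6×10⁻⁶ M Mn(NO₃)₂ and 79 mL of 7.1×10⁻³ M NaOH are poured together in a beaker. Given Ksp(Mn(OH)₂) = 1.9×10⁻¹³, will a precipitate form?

Yes

The combined volume is 529 mL.
[Mn²⁺] = (3.6×10⁻⁶)(450)/529 = 3.1×10⁻⁶ M
[OH⁻] = (7.1×10⁻³)(79)/529 = 1.1×10⁻³ M
Q = [Mn²⁺][OH⁻]^2 = 3.4×10⁻¹²
Because Q > Ksp (3.4×10⁻¹² vs 1.9×10⁻¹³), a precipitate of Mn(OH)₂ forms.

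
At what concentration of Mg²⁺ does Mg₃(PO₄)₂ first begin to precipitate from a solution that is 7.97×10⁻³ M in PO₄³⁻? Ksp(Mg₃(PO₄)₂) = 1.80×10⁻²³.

6.57×10⁻⁷ M

The threshold for precipitation is Q = Ksp.
Mg₃(PO₄)₂(s) ⇌ 3 Mg²⁺(aq) + 2 PO₄³⁻(aq)
Ksp = [Mg²⁺]^3[PO₄³⁻]^2 = [Mg²⁺]^3(7.97×10⁻³)^2
[Mg²⁺]^3 = 1.80×10⁻²³ / (7.97×10⁻³)^2 = 2.83×10⁻¹⁹
[Mg²⁺] = 6.57×10⁻⁷ M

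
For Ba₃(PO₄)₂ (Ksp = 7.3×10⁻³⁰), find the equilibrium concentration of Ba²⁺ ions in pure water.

1.8×10⁻⁶ M

Ba₃(PO₄)₂(s) ⇌ 3 Ba²⁺(aq) + 2 PO₄³⁻(aq)
With molar solubility s: [Ba²⁺] = 3s, [PO₄³⁻] = 2s.
Ksp = [Ba²⁺]^3[PO₄³⁻]^2 = (3s)^3 · (2s)^2 = 108s^5 = 7.3×10⁻³⁰
s = 5.8×10⁻⁷ M
[Ba²⁺] = 3s = 1.8×10⁻⁶ M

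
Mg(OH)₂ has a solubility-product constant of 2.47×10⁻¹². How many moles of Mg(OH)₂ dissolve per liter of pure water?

Mg(OH)₂(s) ⇌ Mg²⁺(aq) + 2 OH⁻(aq)
Let s be the molar solubility. Then [Mg²⁺] = s and [OH⁻] = 2s.
Ksp = [Mg²⁺][OH⁻]^2 = s · (2s)^2 = 4s^3
4s^3 = 2.47×10⁻¹²  ⇒  s^3 = 6.18×10⁻¹³
Taking the 3rd root, s = 8.52×10⁻⁵ mol/L.

8.52×10⁻⁵ M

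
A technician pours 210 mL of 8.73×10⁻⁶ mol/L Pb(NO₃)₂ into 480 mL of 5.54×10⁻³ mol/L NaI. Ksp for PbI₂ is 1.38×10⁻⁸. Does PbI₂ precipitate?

No

The combined volume is 690 mL.
[Pb²⁺] = (8.73×10⁻⁶)(210)/690 = 2.66×10⁻⁶ mol/L
[I⁻] = (5.54×10⁻³)(480)/690 = 3.85×10⁻³ mol/L
Q = [Pb²⁺][I⁻]^2 = 3.95×10⁻¹¹
Q < Ksp (3.95×10⁻¹¹ vs 1.38×10⁻⁸); the solution remains unsaturated and no precipitate forms.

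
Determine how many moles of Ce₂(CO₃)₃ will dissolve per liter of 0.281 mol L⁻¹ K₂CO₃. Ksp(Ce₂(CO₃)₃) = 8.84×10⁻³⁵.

3.16×10⁻¹⁷ M

Ce₂(CO₃)₃(s) ⇌ 2 Ce³⁺(aq) + 3 CO₃²⁻(aq)
CO₃²⁻ is already present at 0.281 mol L⁻¹. If s mol/L of Ce₂(CO₃)₃ dissolves, [Ce³⁺] = 2s while [CO₃²⁻] ≈ 0.281 mol L⁻¹.
Ksp = [Ce³⁺]^2[CO₃²⁻]^3 = (2s)^2(0.281)^3
(2s)^2 = 8.84×10⁻³⁵ / (0.281)^3 = 3.98×10⁻³³
s = 3.16×10⁻¹⁷ mol L⁻¹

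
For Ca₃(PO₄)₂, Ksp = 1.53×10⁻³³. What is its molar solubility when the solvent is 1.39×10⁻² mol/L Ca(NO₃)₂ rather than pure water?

Ca₃(PO₄)₂(s) ⇌ 3 Ca²⁺(aq) + 2 PO₄³⁻(aq)
Let s be the solubility of Ca₃(PO₄)₂ here. The common ion gives [Ca²⁺] ≈ 1.39×10⁻² mol/L, and [PO₄³⁻] = 2s.
Ksp = [Ca²⁺]^3[PO₄³⁻]^2 = (1.39×10⁻²)^3(2s)^2
(2s)^2 = 1.53×10⁻³³ / (1.39×10⁻²)^3 = 5.70×10⁻²⁸
s = 1.19×10⁻¹⁴ mol/L

1.19×10⁻¹⁴ M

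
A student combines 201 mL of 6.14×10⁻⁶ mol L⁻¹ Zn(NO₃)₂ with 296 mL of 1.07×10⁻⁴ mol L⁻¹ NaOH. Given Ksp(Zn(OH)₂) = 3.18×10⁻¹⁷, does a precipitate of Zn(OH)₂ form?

Yes

After mixing, V = 201 mL + 296 mL = 497 mL.
[Zn²⁺] = (6.14×10⁻⁶)(201)/497 = 2.48×10⁻⁶ mol L⁻¹
[OH⁻] = (1.07×10⁻⁴)(296)/497 = 6.37×10⁻⁵ mol L⁻¹
Q = [Zn²⁺][OH⁻]^2 = 1.01×10⁻¹⁴
Because Q > Ksp (1.01×10⁻¹⁴ vs 3.18×10⁻¹⁷), a precipitate of Zn(OH)₂ forms.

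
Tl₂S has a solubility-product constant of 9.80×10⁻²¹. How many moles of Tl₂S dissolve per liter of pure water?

1.35×10⁻⁷ M

Tl₂S(s) ⇌ 2 Tl⁺(aq) + S²⁻(aq)
If s mol/L of Tl₂S dissolves, [Tl⁺] = 2s and [S²⁻] = s.
Ksp = [Tl⁺]^2[S²⁻] = (2s)^2 · s = 4s^3
4s^3 = 9.80×10⁻²¹  ⇒  s^3 = 2.45×10⁻²¹
Taking the 3rd root, s = 1.35×10⁻⁷ M.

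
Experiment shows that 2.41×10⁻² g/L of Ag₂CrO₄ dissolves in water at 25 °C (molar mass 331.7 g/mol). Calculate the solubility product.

Molar solubility s = (2.41×10⁻² g/L) / (331.7 g/mol) = 7.2656×10⁻⁵ mol/L
Ag₂CrO₄(s) ⇌ 2 Ag⁺(aq) + CrO₄²⁻(aq)
For each mole of Ag₂CrO₄ that dissolves per liter, [Ag⁺] = 2s and [CrO₄²⁻] = s; let s denote this solubility.
Ksp = [Ag⁺]^2[CrO₄²⁻] = (2s)^2 · s = 4s^3
Ksp = 4 × (7.2656×10⁻⁵)^3 = 1.53×10⁻¹²

Ksp = 1.53×10⁻¹²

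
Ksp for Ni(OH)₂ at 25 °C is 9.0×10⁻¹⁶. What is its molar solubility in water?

6.1×10⁻⁶ M

Ni(OH)₂(s) ⇌ Ni²⁺(aq) + 2 OH⁻(aq)
If s mol/L of Ni(OH)₂ dissolves, [Ni²⁺] = s and [OH⁻] = 2s.
Ksp = [Ni²⁺][OH⁻]^2 = s · (2s)^2 = 4s^3
4s^3 = 9.0×10⁻¹⁶  ⇒  s^3 = 2.3×10⁻¹⁶
Taking the 3rd root, s = 6.1×10⁻⁶ M.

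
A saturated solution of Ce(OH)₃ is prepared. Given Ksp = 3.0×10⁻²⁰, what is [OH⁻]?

1.7×10⁻⁵ M

Ce(OH)₃(s) ⇌ Ce³⁺(aq) + 3 OH⁻(aq)
For each mole of Ce(OH)₃ that dissolves per liter, [Ce³⁺] = s and [OH⁻] = 3s; let s denote this solubility.
Ksp = [Ce³⁺][OH⁻]^3 = s · (3s)^3 = 27s^4 = 3.0×10⁻²⁰
s = 5.8×10⁻⁶ mol/L
[OH⁻] = 3s = 1.7×10⁻⁵ mol/L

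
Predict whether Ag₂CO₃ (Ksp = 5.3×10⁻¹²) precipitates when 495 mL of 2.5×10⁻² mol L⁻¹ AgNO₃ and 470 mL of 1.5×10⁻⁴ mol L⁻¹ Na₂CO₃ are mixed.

Total volume after mixing = 495 + 470 = 965 mL.
[Ag⁺] = (2.5×10⁻²)(495)/965 = 1.3×10⁻² mol L⁻¹
[CO₃²⁻] = (1.5×10⁻⁴)(470)/965 = 7.3×10⁻⁵ mol L⁻¹
Q = [Ag⁺]^2[CO₃²⁻] = 1.2×10⁻⁸
Since Q (1.2×10⁻⁸) exceeds Ksp (5.3×10⁻¹²), Ag₂CO₃ will precipitate.

Yes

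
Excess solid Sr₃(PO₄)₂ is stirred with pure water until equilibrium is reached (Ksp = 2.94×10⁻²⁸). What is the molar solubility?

Sr₃(PO₄)₂(s) ⇌ 3 Sr²⁺(aq) + 2 PO₄³⁻(aq)
Call the molar solubility s, so that [Sr²⁺] = 3s and [PO₄³⁻] = 2s.
Ksp = [Sr²⁺]^3[PO₄³⁻]^2 = (3s)^3 · (2s)^2 = 108s^5
108s^5 = 2.94×10⁻²⁸  ⇒  s^5 = 2.72×10⁻³⁰
Taking the 5th root, s = 1.22×10⁻⁶ mol/L.

1.22×10⁻⁶ M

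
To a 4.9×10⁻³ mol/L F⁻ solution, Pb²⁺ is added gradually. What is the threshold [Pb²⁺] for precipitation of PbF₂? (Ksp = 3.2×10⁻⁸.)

1.3×10⁻³ M

Each salt precipitates once Q = Ksp for that salt.
PbF₂(s) ⇌ Pb²⁺(aq) + 2 F⁻(aq)
Ksp = [Pb²⁺][F⁻]^2 = [Pb²⁺](4.9×10⁻³)^2
[Pb²⁺] = 3.2×10⁻⁸ / (4.9×10⁻³)^2 = 1.3×10⁻³
[Pb²⁺] = 1.3×10⁻³ mol/L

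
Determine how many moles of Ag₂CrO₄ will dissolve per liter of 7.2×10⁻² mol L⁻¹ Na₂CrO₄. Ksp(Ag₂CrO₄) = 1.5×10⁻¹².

2.3×10⁻⁶ M

Ag₂CrO₄(s) ⇌ 2 Ag⁺(aq) + CrO₄²⁻(aq)
CrO₄²⁻ is already present at 7.2×10⁻² mol L⁻¹. If s mol/L of Ag₂CrO₄ dissolves, [Ag⁺] = 2s while [CrO₄²⁻] ≈ 7.2×10⁻² mol L⁻¹.
Ksp = [Ag⁺]^2[CrO₄²⁻] = (2s)^2(7.2×10⁻²)
(2s)^2 = 1.5×10⁻¹² / (7.2×10⁻²) = 2.1×10⁻¹¹
s = 2.3×10⁻⁶ mol L⁻¹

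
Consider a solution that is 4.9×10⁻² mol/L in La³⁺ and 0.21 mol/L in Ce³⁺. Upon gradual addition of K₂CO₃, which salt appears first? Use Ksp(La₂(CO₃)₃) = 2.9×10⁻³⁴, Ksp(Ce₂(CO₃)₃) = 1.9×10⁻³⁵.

Ce₂(CO₃)₃

Each salt precipitates once Q = Ksp for that salt.
For La₂(CO₃)₃: [CO₃²⁻] = (Ksp/[La³⁺]^2)^(1/3) = 4.9×10⁻¹¹ mol/L
For Ce₂(CO₃)₃: [CO₃²⁻] = (Ksp/[Ce³⁺]^2)^(1/3) = 7.6×10⁻¹² mol/L
Ce₂(CO₃)₃ requires the lower [CO₃²⁻], so it precipitates first.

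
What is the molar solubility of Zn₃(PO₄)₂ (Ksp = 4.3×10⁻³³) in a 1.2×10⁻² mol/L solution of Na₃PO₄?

1.0×10⁻¹⁰ M

Zn₃(PO₄)₂(s) ⇌ 3 Zn²⁺(aq) + 2 PO₄³⁻(aq)
The solution already contains PO₄³⁻ at 1.2×10⁻² mol/L. Let s be the molar solubility of Zn₃(PO₄)₂.
[PO₄³⁻] ≈ 1.2×10⁻² mol/L (common ion dominates); [Zn²⁺] = 3s.
Ksp = [Zn²⁺]^3[PO₄³⁻]^2 = (3s)^3(1.2×10⁻²)^2
(3s)^3 = 4.3×10⁻³³ / (1.2×10⁻²)^2 = 3.0×10⁻²⁹
s = 1.0×10⁻¹⁰ mol/L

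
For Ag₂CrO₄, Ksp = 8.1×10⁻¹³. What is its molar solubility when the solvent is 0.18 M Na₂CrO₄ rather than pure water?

Ag₂CrO₄(s) ⇌ 2 Ag⁺(aq) + CrO₄²⁻(aq)
Let s be the solubility of Ag₂CrO₄ here. The common ion gives [CrO₄²⁻] ≈ 0.18 M, and [Ag⁺] = 2s.
Ksp = [Ag⁺]^2[CrO₄²⁻] = (2s)^2(0.18)
(2s)^2 = 8.1×10⁻¹³ / (0.18) = 4.5×10⁻¹²
s = 1.1×10⁻⁶ M

1.1×10⁻⁶ M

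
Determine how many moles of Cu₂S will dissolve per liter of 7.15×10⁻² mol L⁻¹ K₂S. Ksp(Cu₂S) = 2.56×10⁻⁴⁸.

Cu₂S(s) ⇌ 2 Cu⁺(aq) + S²⁻(aq)
S²⁻ is already present at 7.15×10⁻² mol L⁻¹. If s mol/L of Cu₂S dissolves, [Cu⁺] = 2s while [S²⁻] ≈ 7.15×10⁻² mol L⁻¹.
Ksp = [Cu⁺]^2[S²⁻] = (2s)^2(7.15×10⁻²)
(2s)^2 = 2.56×10⁻⁴⁸ / (7.15×10⁻²) = 3.58×10⁻⁴⁷
s = 2.99×10⁻²⁴ mol L⁻¹

2.99×10⁻²⁴ M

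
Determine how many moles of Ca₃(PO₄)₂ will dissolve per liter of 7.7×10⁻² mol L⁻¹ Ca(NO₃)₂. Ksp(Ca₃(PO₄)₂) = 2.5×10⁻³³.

1.2×10⁻¹⁵ M

Ca₃(PO₄)₂(s) ⇌ 3 Ca²⁺(aq) + 2 PO₄³⁻(aq)
Let s be the solubility of Ca₃(PO₄)₂ here. The common ion gives [Ca²⁺] ≈ 7.7×10⁻² mol L⁻¹, and [PO₄³⁻] = 2s.
Ksp = [Ca²⁺]^3[PO₄³⁻]^2 = (7.7×10⁻²)^3(2s)^2
(2s)^2 = 2.5×10⁻³³ / (7.7×10⁻²)^3 = 5.5×10⁻³⁰
s = 1.2×10⁻¹⁵ mol L⁻¹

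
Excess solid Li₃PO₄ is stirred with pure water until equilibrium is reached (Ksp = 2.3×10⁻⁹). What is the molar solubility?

3.0×10⁻³ M

Li₃PO₄(s) ⇌ 3 Li⁺(aq) + PO₄³⁻(aq)
Let s be the molar solubility. Then [Li⁺] = 3s and [PO₄³⁻] = s.
Ksp = [Li⁺]^3[PO₄³⁻] = (3s)^3 · s = 27s^4
27s^4 = 2.3×10⁻⁹  ⇒  s^4 = 8.5×10⁻¹¹
s = 3.0×10⁻³ mol/L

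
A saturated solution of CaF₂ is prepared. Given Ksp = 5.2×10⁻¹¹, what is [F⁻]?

CaF₂(s) ⇌ Ca²⁺(aq) + 2 F⁻(aq)
Call the molar solubility s, so that [Ca²⁺] = s and [F⁻] = 2s.
Ksp = [Ca²⁺][F⁻]^2 = s · (2s)^2 = 4s^3 = 5.2×10⁻¹¹
s = 2.4×10⁻⁴ mol L⁻¹
[F⁻] = 2s = 4.7×10⁻⁴ mol L⁻¹

4.7×10⁻⁴ M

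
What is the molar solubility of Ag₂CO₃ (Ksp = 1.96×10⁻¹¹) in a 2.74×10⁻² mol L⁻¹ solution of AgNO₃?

Ag₂CO₃(s) ⇌ 2 Ag⁺(aq) + CO₃²⁻(aq)
Ag⁺ is already present at 2.74×10⁻² mol L⁻¹. If s mol/L of Ag₂CO₃ dissolves, [CO₃²⁻] = s while [Ag⁺] ≈ 2.74×10⁻² mol L⁻¹.
Ksp = [Ag⁺]^2[CO₃²⁻] = (2.74×10⁻²)^2s
s = 1.96×10⁻¹¹ / (2.74×10⁻²)^2 = 2.61×10⁻⁸
s = 2.61×10⁻⁸ mol L⁻¹

2.61×10⁻⁸ M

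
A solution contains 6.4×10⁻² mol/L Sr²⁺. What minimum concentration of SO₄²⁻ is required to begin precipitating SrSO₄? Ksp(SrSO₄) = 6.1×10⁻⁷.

Each salt precipitates once Q = Ksp for that salt.
SrSO₄(s) ⇌ Sr²⁺(aq) + SO₄²⁻(aq)
Ksp = [Sr²⁺][SO₄²⁻] = [SO₄²⁻](6.4×10⁻²)
[SO₄²⁻] = 6.1×10⁻⁷ / (6.4×10⁻²) = 9.5×10⁻⁶
[SO₄²⁻] = 9.5×10⁻⁶ mol/L

9.5×10⁻⁶ M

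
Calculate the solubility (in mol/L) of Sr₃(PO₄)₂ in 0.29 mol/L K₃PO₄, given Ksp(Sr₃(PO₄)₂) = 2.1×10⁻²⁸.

4.5×10⁻¹⁰ M

Sr₃(PO₄)₂(s) ⇌ 3 Sr²⁺(aq) + 2 PO₄³⁻(aq)
Let s be the solubility of Sr₃(PO₄)₂ here. The common ion gives [PO₄³⁻] ≈ 0.29 mol/L, and [Sr²⁺] = 3s.
Ksp = [Sr²⁺]^3[PO₄³⁻]^2 = (3s)^3(0.29)^2
(3s)^3 = 2.1×10⁻²⁸ / (0.29)^2 = 2.5×10⁻²⁷
s = 4.5×10⁻¹⁰ mol/L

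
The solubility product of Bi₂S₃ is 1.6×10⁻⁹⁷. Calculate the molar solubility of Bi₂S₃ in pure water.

1.7×10⁻²⁰ M

Bi₂S₃(s) ⇌ 2 Bi³⁺(aq) + 3 S²⁻(aq)
For each mole of Bi₂S₃ that dissolves per liter, [Bi³⁺] = 2s and [S²⁻] = 3s; let s denote this solubility.
Ksp = [Bi³⁺]^2[S²⁻]^3 = (2s)^2 · (3s)^3 = 108s^5
108s^5 = 1.6×10⁻⁹⁷  ⇒  s^5 = 1.5×10⁻⁹⁹
Taking the 5th root, s = 1.7×10⁻²⁰ M.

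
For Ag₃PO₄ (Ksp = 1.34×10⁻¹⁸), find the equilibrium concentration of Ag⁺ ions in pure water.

4.48×10⁻⁵ M

Ag₃PO₄(s) ⇌ 3 Ag⁺(aq) + PO₄³⁻(aq)
If s mol/L of Ag₃PO₄ dissolves, [Ag⁺] = 3s and [PO₄³⁻] = s.
Ksp = [Ag⁺]^3[PO₄³⁻] = (3s)^3 · s = 27s^4 = 1.34×10⁻¹⁸
s = 1.49×10⁻⁵ M
[Ag⁺] = 3s = 4.48×10⁻⁵ M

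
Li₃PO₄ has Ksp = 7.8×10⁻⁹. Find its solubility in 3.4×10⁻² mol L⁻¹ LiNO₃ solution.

2.0×10⁻⁴ M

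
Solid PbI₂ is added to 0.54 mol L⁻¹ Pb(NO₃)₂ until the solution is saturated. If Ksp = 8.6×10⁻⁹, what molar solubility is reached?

6.3×10⁻⁵ M

PbI₂(s) ⇌ Pb²⁺(aq) + 2 I⁻(aq)
Pb²⁺ is already present at 0.54 mol L⁻¹. If s mol/L of PbI₂ dissolves, [I⁻] = 2s while [Pb²⁺] ≈ 0.54 mol L⁻¹.
Ksp = [Pb²⁺][I⁻]^2 = (0.54)(2s)^2
(2s)^2 = 8.6×10⁻⁹ / (0.54) = 1.6×10⁻⁸
s = 6.3×10⁻⁵ mol L⁻¹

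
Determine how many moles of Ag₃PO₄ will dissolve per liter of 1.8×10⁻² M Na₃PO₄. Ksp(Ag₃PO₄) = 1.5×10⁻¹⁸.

Ag₃PO₄(s) ⇌ 3 Ag⁺(aq) + PO₄³⁻(aq)
PO₄³⁻ is already present at 1.8×10⁻² M. If s mol/L of Ag₃PO₄ dissolves, [Ag⁺] = 3s while [PO₄³⁻] ≈ 1.8×10⁻² M.
Ksp = [Ag⁺]^3[PO₄³⁻] = (3s)^3(1.8×10⁻²)
(3s)^3 = 1.5×10⁻¹⁸ / (1.8×10⁻²) = 8.3×10⁻¹⁷
s = 1.5×10⁻⁶ M

1.5×10⁻⁶ M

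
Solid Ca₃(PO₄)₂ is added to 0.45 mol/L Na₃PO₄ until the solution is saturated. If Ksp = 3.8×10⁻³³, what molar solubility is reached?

8.9×10⁻¹² M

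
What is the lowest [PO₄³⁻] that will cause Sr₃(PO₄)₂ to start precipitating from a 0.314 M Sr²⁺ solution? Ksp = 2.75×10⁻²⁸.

9.42×10⁻¹⁴ M

Precipitation of each salt begins when its ion product equals Ksp.
Sr₃(PO₄)₂(s) ⇌ 3 Sr²⁺(aq) + 2 PO₄³⁻(aq)
Ksp = [Sr²⁺]^3[PO₄³⁻]^2 = [PO₄³⁻]^2(0.314)^3
[PO₄³⁻]^2 = 2.75×10⁻²⁸ / (0.314)^3 = 8.88×10⁻²⁷
[PO₄³⁻] = 9.42×10⁻¹⁴ M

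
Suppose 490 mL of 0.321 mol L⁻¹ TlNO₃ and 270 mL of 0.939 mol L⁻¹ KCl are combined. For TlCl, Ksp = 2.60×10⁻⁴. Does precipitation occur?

Yes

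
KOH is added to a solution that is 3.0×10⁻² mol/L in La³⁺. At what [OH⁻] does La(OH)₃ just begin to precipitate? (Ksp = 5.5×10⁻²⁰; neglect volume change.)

1.2×10⁻⁶ M

Precipitation begins when Q = Ksp.
La(OH)₃(s) ⇌ La³⁺(aq) + 3 OH⁻(aq)
Ksp = [La³⁺][OH⁻]^3 = [OH⁻]^3(3.0×10⁻²)
[OH⁻]^3 = 5.5×10⁻²⁰ / (3.0×10⁻²) = 1.8×10⁻¹⁸
[OH⁻] = 1.2×10⁻⁶ mol/L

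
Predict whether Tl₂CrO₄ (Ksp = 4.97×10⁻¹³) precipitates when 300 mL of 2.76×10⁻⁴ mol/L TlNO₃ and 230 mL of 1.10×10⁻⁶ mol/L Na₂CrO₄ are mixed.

Total volume after mixing = 300 + 230 = 530 mL.
[Tl⁺] = (2.76×10⁻⁴)(300)/530 = 1.56×10⁻⁴ mol/L
[CrO₄²⁻] = (1.10×10⁻⁶)(230)/530 = 4.77×10⁻⁷ mol/L
Q = [Tl⁺]^2[CrO₄²⁻] = 1.17×10⁻¹⁴
Q = 1.17×10⁻¹⁴ < Ksp = 4.97×10⁻¹³, so the solution is unsaturated and no precipitate forms.

No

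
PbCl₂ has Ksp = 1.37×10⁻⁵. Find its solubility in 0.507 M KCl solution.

PbCl₂(s) ⇌ Pb²⁺(aq) + 2 Cl⁻(aq)
With Cl⁻ already at 0.507 M and s small, take [Cl⁻] ≈ 0.507 M and [Pb²⁺] = s.
Ksp = [Pb²⁺][Cl⁻]^2 = s(0.507)^2
s = 1.37×10⁻⁵ / (0.507)^2 = 5.33×10⁻⁵
s = 5.33×10⁻⁵ M

5.33×10⁻⁵ M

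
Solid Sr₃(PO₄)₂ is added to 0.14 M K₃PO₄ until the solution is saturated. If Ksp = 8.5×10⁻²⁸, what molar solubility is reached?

Sr₃(PO₄)₂(s) ⇌ 3 Sr²⁺(aq) + 2 PO₄³⁻(aq)
Let s be the solubility of Sr₃(PO₄)₂ here. The common ion gives [PO₄³⁻] ≈ 0.14 M, and [Sr²⁺] = 3s.
Ksp = [Sr²⁺]^3[PO₄³⁻]^2 = (3s)^3(0.14)^2
(3s)^3 = 8.5×10⁻²⁸ / (0.14)^2 = 4.3×10⁻²⁶
s = 1.2×10⁻⁹ M

1.2×10⁻⁹ M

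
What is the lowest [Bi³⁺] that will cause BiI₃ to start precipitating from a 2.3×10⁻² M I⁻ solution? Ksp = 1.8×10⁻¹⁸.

1.5×10⁻¹³ M

Precipitation of each salt begins when its ion product equals Ksp.
BiI₃(s) ⇌ Bi³⁺(aq) + 3 I⁻(aq)
Ksp = [Bi³⁺][I⁻]^3 = [Bi³⁺](2.3×10⁻²)^3
[Bi³⁺] = 1.8×10⁻¹⁸ / (2.3×10⁻²)^3 = 1.5×10⁻¹³
[Bi³⁺] = 1.5×10⁻¹³ M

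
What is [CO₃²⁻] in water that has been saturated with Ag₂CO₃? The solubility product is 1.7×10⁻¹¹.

1.6×10⁻⁴ M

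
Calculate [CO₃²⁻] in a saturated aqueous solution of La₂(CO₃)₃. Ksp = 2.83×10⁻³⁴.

La₂(CO₃)₃(s) ⇌ 2 La³⁺(aq) + 3 CO₃²⁻(aq)
With molar solubility s: [La³⁺] = 2s, [CO₃²⁻] = 3s.
Ksp = [La³⁺]^2[CO₃²⁻]^3 = (2s)^2 · (3s)^3 = 108s^5 = 2.83×10⁻³⁴
s = 7.65×10⁻⁸ mol L⁻¹
[CO₃²⁻] = 3s = 2.30×10⁻⁷ mol L⁻¹

2.30×10⁻⁷ M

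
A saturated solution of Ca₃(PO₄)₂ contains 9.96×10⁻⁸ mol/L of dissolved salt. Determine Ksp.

Ca₃(PO₄)₂(s) ⇌ 3 Ca²⁺(aq) + 2 PO₄³⁻(aq)
With molar solubility s: [Ca²⁺] = 3s, [PO₄³⁻] = 2s.
Ksp = [Ca²⁺]^3[PO₄³⁻]^2 = (3s)^3 · (2s)^2 = 108s^5
Ksp = 108 × (9.96×10⁻⁸)^5 = 1.06×10⁻³³

Ksp = 1.06×10⁻³³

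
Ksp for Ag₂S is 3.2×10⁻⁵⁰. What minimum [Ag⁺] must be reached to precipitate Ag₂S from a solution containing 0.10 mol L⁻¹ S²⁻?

5.7×10⁻²⁵ M

The threshold for precipitation is Q = Ksp.
Ag₂S(s) ⇌ 2 Ag⁺(aq) + S²⁻(aq)
Ksp = [Ag⁺]^2[S²⁻] = [Ag⁺]^2(0.10)
[Ag⁺]^2 = 3.2×10⁻⁵⁰ / (0.10) = 3.2×10⁻⁴⁹
[Ag⁺] = 5.7×10⁻²⁵ mol L⁻¹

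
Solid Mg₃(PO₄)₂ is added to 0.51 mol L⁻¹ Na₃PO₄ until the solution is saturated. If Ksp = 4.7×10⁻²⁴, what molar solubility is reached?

Mg₃(PO₄)₂(s) ⇌ 3 Mg²⁺(aq) + 2 PO₄³⁻(aq)
Let s be the solubility of Mg₃(PO₄)₂ here. The common ion gives [PO₄³⁻] ≈ 0.51 mol L⁻¹, and [Mg²⁺] = 3s.
Ksp = [Mg²⁺]^3[PO₄³⁻]^2 = (3s)^3(0.51)^2
(3s)^3 = 4.7×10⁻²⁴ / (0.51)^2 = 1.8×10⁻²³
s = 8.7×10⁻⁹ mol L⁻¹

8.7×10⁻⁹ M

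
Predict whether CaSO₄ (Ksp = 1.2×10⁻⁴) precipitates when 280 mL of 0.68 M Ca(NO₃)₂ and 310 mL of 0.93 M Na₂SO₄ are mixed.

Yes

After mixing, V = 280 mL + 310 mL = 590 mL.
[Ca²⁺] = (0.68)(280)/590 = 0.32 M
[SO₄²⁻] = (0.93)(310)/590 = 0.49 M
Q = [Ca²⁺][SO₄²⁻] = 0.16
Since Q (0.16) exceeds Ksp (1.2×10⁻⁴), CaSO₄ will precipitate.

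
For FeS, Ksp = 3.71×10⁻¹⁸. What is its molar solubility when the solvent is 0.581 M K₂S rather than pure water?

6.39×10⁻¹⁸ M

FeS(s) ⇌ Fe²⁺(aq) + S²⁻(aq)
The solution already contains S²⁻ at 0.581 M. Let s be the molar solubility of FeS.
[S²⁻] ≈ 0.581 M (common ion dominates); [Fe²⁺] = s.
Ksp = [Fe²⁺][S²⁻] = s(0.581)
s = 3.71×10⁻¹⁸ / (0.581) = 6.39×10⁻¹⁸
s = 6.39×10⁻¹⁸ M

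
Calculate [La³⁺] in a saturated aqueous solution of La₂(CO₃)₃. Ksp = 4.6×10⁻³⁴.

La₂(CO₃)₃(s) ⇌ 2 La³⁺(aq) + 3 CO₃²⁻(aq)
With molar solubility s: [La³⁺] = 2s, [CO₃²⁻] = 3s.
Ksp = [La³⁺]^2[CO₃²⁻]^3 = (2s)^2 · (3s)^3 = 108s^5 = 4.6×10⁻³⁴
s = 8.4×10⁻⁸ mol L⁻¹
[La³⁺] = 2s = 1.7×10⁻⁷ mol L⁻¹

1.7×10⁻⁷ M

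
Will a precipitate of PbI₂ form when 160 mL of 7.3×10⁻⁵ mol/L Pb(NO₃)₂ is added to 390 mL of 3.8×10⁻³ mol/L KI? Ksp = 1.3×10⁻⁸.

Total volume after mixing = 160 + 390 = 550 mL.
[Pb²⁺] = (7.3×10⁻⁵)(160)/550 = 2.1×10⁻⁵ mol/L
[I⁻] = (3.8×10⁻³)(390)/550 = 2.7×10⁻³ mol/L
Q = [Pb²⁺][I⁻]^2 = 1.5×10⁻¹⁰
Q < Ksp (1.5×10⁻¹⁰ vs 1.3×10⁻⁸); the solution remains unsaturated and no precipitate forms.

No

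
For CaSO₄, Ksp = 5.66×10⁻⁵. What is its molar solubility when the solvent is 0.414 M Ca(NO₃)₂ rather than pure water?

CaSO₄(s) ⇌ Ca²⁺(aq) + SO₄²⁻(aq)
The solution already contains Ca²⁺ at 0.414 M. Let s be the molar solubility of CaSO₄.
[Ca²⁺] ≈ 0.414 M (common ion dominates); [SO₄²⁻] = s.
Ksp = [Ca²⁺][SO₄²⁻] = (0.414)s
s = 5.66×10⁻⁵ / (0.414) = 1.37×10⁻⁴
s = 1.37×10⁻⁴ M

1.37×10⁻⁴ M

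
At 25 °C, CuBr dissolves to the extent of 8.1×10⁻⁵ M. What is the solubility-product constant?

CuBr(s) ⇌ Cu⁺(aq) + Br⁻(aq)
Let s be the molar solubility. Then [Cu⁺] = s and [Br⁻] = s.
Ksp = [Cu⁺][Br⁻] = s · s = s^2
Ksp = (8.1×10⁻⁵)^2 = 6.6×10⁻⁹

Ksp = 6.6×10⁻⁹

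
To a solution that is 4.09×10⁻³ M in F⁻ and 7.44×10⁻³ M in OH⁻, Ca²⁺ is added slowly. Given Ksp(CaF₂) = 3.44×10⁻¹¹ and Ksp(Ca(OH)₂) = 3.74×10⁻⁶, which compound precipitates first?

CaF₂

Precipitation of each salt begins when its ion product equals Ksp.
For CaF₂: [Ca²⁺] = (Ksp/[F⁻]^2) = 2.06×10⁻⁶ M
For Ca(OH)₂: [Ca²⁺] = (Ksp/[OH⁻]^2) = 6.76×10⁻² M
The smaller threshold [Ca²⁺] is reached first, so CaF₂ precipitates first.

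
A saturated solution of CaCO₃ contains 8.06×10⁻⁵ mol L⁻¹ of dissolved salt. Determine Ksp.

Ksp = 6.50×10⁻⁹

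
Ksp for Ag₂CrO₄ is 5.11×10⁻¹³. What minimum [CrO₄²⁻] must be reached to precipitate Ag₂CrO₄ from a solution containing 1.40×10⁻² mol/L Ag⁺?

2.61×10⁻⁹ M

Precipitation of each salt begins when its ion product equals Ksp.
Ag₂CrO₄(s) ⇌ 2 Ag⁺(aq) + CrO₄²⁻(aq)
Ksp = [Ag⁺]^2[CrO₄²⁻] = [CrO₄²⁻](1.40×10⁻²)^2
[CrO₄²⁻] = 5.11×10⁻¹³ / (1.40×10⁻²)^2 = 2.61×10⁻⁹
[CrO₄²⁻] = 2.61×10⁻⁹ mol/L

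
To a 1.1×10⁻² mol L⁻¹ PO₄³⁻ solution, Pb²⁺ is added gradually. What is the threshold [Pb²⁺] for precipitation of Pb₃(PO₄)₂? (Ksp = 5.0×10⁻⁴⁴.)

Precipitation of each salt begins when its ion product equals Ksp.
Pb₃(PO₄)₂(s) ⇌ 3 Pb²⁺(aq) + 2 PO₄³⁻(aq)
Ksp = [Pb²⁺]^3[PO₄³⁻]^2 = [Pb²⁺]^3(1.1×10⁻²)^2
[Pb²⁺]^3 = 5.0×10⁻⁴⁴ / (1.1×10⁻²)^2 = 4.1×10⁻⁴⁰
[Pb²⁺] = 7.4×10⁻¹⁴ mol L⁻¹

7.4×10⁻¹⁴ M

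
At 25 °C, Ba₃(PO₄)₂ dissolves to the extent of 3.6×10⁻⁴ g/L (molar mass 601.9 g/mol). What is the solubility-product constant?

Ksp = 8.3×10⁻³⁰

s = (3.6×10⁻⁴ g L⁻¹)/(601.9 g mol⁻¹) = 5.981×10⁻⁷ M
Ba₃(PO₄)₂(s) ⇌ 3 Ba²⁺(aq) + 2 PO₄³⁻(aq)
If s mol/L of Ba₃(PO₄)₂ dissolves, [Ba²⁺] = 3s and [PO₄³⁻] = 2s.
Ksp = [Ba²⁺]^3[PO₄³⁻]^2 = (3s)^3 · (2s)^2 = 108s^5
Ksp = 108 × (5.981×10⁻⁷)^5 = 8.3×10⁻³⁰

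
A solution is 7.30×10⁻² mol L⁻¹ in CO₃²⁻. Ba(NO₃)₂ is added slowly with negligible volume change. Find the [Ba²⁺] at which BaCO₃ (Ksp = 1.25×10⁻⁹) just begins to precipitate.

Each salt precipitates once Q = Ksp for that salt.
BaCO₃(s) ⇌ Ba²⁺(aq) + CO₃²⁻(aq)
Ksp = [Ba²⁺][CO₃²⁻] = [Ba²⁺](7.30×10⁻²)
[Ba²⁺] = 1.25×10⁻⁹ / (7.30×10⁻²) = 1.71×10⁻⁸
[Ba²⁺] = 1.71×10⁻⁸ mol L⁻¹

1.71×10⁻⁸ M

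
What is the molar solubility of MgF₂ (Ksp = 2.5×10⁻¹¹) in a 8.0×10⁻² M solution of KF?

MgF₂(s) ⇌ Mg²⁺(aq) + 2 F⁻(aq)
With F⁻ already at 8.0×10⁻² M and s small, take [F⁻] ≈ 8.0×10⁻² M and [Mg²⁺] = s.
Ksp = [Mg²⁺][F⁻]^2 = s(8.0×10⁻²)^2
s = 2.5×10⁻¹¹ / (8.0×10⁻²)^2 = 3.9×10⁻⁹
s = 3.9×10⁻⁹ M

3.9×10⁻⁹ M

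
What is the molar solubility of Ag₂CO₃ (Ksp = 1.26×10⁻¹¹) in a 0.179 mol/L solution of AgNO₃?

Ag₂CO₃(s) ⇌ 2 Ag⁺(aq) + CO₃²⁻(aq)
The solution already contains Ag⁺ at 0.179 mol/L. Let s be the molar solubility of Ag₂CO₃.
[Ag⁺] ≈ 0.179 mol/L (common ion dominates); [CO₃²⁻] = s.
Ksp = [Ag⁺]^2[CO₃²⁻] = (0.179)^2s
s = 1.26×10⁻¹¹ / (0.179)^2 = 3.93×10⁻¹⁰
s = 3.93×10⁻¹⁰ mol/L

3.93×10⁻¹⁰ M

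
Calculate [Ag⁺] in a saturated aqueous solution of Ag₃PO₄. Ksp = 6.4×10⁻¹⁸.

Ag₃PO₄(s) ⇌ 3 Ag⁺(aq) + PO₄³⁻(aq)
For each mole of Ag₃PO₄ that dissolves per liter, [Ag⁺] = 3s and [PO₄³⁻] = s; let s denote this solubility.
Ksp = [Ag⁺]^3[PO₄³⁻] = (3s)^3 · s = 27s^4 = 6.4×10⁻¹⁸
s = 2.2×10⁻⁵ mol/L
[Ag⁺] = 3s = 6.6×10⁻⁵ mol/L

6.6×10⁻⁵ M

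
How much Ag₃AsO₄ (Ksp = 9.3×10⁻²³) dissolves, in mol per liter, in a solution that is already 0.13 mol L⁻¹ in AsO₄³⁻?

3.0×10⁻⁸ M

Ag₃AsO₄(s) ⇌ 3 Ag⁺(aq) + AsO₄³⁻(aq)
The solution already contains AsO₄³⁻ at 0.13 mol L⁻¹. Let s be the molar solubility of Ag₃AsO₄.
[AsO₄³⁻] ≈ 0.13 mol L⁻¹ (common ion dominates); [Ag⁺] = 3s.
Ksp = [Ag⁺]^3[AsO₄³⁻] = (3s)^3(0.13)
(3s)^3 = 9.3×10⁻²³ / (0.13) = 7.2×10⁻²²
s = 3.0×10⁻⁸ mol L⁻¹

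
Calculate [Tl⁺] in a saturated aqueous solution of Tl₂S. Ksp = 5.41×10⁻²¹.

2.21×10⁻⁷ M

Tl₂S(s) ⇌ 2 Tl⁺(aq) + S²⁻(aq)
If s mol/L of Tl₂S dissolves, [Tl⁺] = 2s and [S²⁻] = s.
Ksp = [Tl⁺]^2[S²⁻] = (2s)^2 · s = 4s^3 = 5.41×10⁻²¹
s = 1.11×10⁻⁷ M
[Tl⁺] = 2s = 2.21×10⁻⁷ M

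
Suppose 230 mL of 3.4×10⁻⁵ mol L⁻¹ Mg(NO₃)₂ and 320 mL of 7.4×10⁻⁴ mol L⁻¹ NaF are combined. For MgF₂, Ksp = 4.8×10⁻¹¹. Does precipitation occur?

After mixing, V = 230 mL + 320 mL = 550 mL.
[Mg²⁺] = (3.4×10⁻⁵)(230)/550 = 1.4×10⁻⁵ mol L⁻¹
[F⁻] = (7.4×10⁻⁴)(320)/550 = 4.3×10⁻⁴ mol L⁻¹
Q = [Mg²⁺][F⁻]^2 = 2.6×10⁻¹²
Q < Ksp (2.6×10⁻¹² vs 4.8×10⁻¹¹); the solution remains unsaturated and no precipitate forms.

No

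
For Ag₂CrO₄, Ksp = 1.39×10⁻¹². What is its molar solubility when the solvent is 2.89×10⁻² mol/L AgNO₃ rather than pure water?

Ag₂CrO₄(s) ⇌ 2 Ag⁺(aq) + CrO₄²⁻(aq)
With Ag⁺ already at 2.89×10⁻² mol/L and s small, take [Ag⁺] ≈ 2.89×10⁻² mol/L and [CrO₄²⁻] = s.
Ksp = [Ag⁺]^2[CrO₄²⁻] = (2.89×10⁻²)^2s
s = 1.39×10⁻¹² / (2.89×10⁻²)^2 = 1.66×10⁻⁹
s = 1.66×10⁻⁹ mol/L

1.66×10⁻⁹ M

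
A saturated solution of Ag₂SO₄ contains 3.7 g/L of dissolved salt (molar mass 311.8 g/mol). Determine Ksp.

s = (3.7 g L⁻¹)/(311.8 g mol⁻¹) = 1.187×10⁻² M
Ag₂SO₄(s) ⇌ 2 Ag⁺(aq) + SO₄²⁻(aq)
If s mol/L of Ag₂SO₄ dissolves, [Ag⁺] = 2s and [SO₄²⁻] = s.
Ksp = [Ag⁺]^2[SO₄²⁻] = (2s)^2 · s = 4s^3
Ksp = 4 × (1.187×10⁻²)^3 = 6.7×10⁻⁶

Ksp = 6.7×10⁻⁶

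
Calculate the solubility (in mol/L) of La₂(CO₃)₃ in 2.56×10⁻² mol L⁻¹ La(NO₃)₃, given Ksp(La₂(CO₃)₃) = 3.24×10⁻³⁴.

La₂(CO₃)₃(s) ⇌ 2 La³⁺(aq) + 3 CO₃²⁻(aq)
Let s be the solubility of La₂(CO₃)₃ here. The common ion gives [La³⁺] ≈ 2.56×10⁻² mol L⁻¹, and [CO₃²⁻] = 3s.
Ksp = [La³⁺]^2[CO₃²⁻]^3 = (2.56×10⁻²)^2(3s)^3
(3s)^3 = 3.24×10⁻³⁴ / (2.56×10⁻²)^2 = 4.94×10⁻³¹
s = 2.64×10⁻¹¹ mol L⁻¹

2.64×10⁻¹¹ M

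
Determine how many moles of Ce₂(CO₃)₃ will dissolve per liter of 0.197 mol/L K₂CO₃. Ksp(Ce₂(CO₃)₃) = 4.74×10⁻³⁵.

Ce₂(CO₃)₃(s) ⇌ 2 Ce³⁺(aq) + 3 CO₃²⁻(aq)
The solution already contains CO₃²⁻ at 0.197 mol/L. Let s be the molar solubility of Ce₂(CO₃)₃.
[CO₃²⁻] ≈ 0.197 mol/L (common ion dominates); [Ce³⁺] = 2s.
Ksp = [Ce³⁺]^2[CO₃²⁻]^3 = (2s)^2(0.197)^3
(2s)^2 = 4.74×10⁻³⁵ / (0.197)^3 = 6.20×10⁻³³
s = 3.94×10⁻¹⁷ mol/L

3.94×10⁻¹⁷ M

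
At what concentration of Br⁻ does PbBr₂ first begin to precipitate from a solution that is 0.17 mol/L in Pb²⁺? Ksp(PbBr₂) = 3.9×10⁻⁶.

A salt starts to precipitate once the ion product Q reaches its Ksp.
PbBr₂(s) ⇌ Pb²⁺(aq) + 2 Br⁻(aq)
Ksp = [Pb²⁺][Br⁻]^2 = [Br⁻]^2(0.17)
[Br⁻]^2 = 3.9×10⁻⁶ / (0.17) = 2.3×10⁻⁵
[Br⁻] = 4.8×10⁻³ mol/L

4.8×10⁻³ M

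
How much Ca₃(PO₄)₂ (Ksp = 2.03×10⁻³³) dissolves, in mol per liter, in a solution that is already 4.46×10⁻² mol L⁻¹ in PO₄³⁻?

3.36×10⁻¹¹ M

Ca₃(PO₄)₂(s) ⇌ 3 Ca²⁺(aq) + 2 PO₄³⁻(aq)
Let s be the solubility of Ca₃(PO₄)₂ here. The common ion gives [PO₄³⁻] ≈ 4.46×10⁻² mol L⁻¹, and [Ca²⁺] = 3s.
Ksp = [Ca²⁺]^3[PO₄³⁻]^2 = (3s)^3(4.46×10⁻²)^2
(3s)^3 = 2.03×10⁻³³ / (4.46×10⁻²)^2 = 1.02×10⁻³⁰
s = 3.36×10⁻¹¹ mol L⁻¹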